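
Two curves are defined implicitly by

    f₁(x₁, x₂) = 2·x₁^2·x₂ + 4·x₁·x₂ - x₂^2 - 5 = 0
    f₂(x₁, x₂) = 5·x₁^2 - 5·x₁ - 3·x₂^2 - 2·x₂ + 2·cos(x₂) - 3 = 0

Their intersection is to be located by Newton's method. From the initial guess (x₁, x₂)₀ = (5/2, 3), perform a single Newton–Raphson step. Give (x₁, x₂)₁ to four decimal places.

At (5/2, 3): F = (53.5000, -19.229985).
Jacobian J = [[4·x₁·x₂ + 4·x₂, 2·x₁^2 + 4·x₁ - 2·x₂], [10·x₁ - 5, -6·x₂ - 2·sin(x₂) - 2]].
At the point, J = [[42.0000, 16.5000], [20.0000, -20.282240]] (det J = -1181.854081).
Solving J·Δ = −F gives Δ = (-0.6497, -1.5887).
Then the next iterate is (x₁, x₂)₁ = (1.8503, 1.4113).

(1.8503, 1.4113)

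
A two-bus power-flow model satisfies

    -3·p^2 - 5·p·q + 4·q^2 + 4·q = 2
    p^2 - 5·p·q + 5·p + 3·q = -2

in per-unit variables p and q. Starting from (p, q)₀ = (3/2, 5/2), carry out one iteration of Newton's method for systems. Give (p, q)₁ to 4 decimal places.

(1.7456, 2.3655)

At (3/2, 5/2): F = (7.5000, 0.5000).
Jacobian J = [[-6·p - 5·q, -5·p + 8·q + 4], [2·p - 5·q + 5, -5·p + 3]].
At the point, J = [[-21.5000, 16.5000], [-4.5000, -4.5000]] (det J = 171.0000).
Solving J·Δ = −F gives Δ = (0.2456, -0.1345).
Then the next iterate is (p, q)₁ = (1.7456, 2.3655).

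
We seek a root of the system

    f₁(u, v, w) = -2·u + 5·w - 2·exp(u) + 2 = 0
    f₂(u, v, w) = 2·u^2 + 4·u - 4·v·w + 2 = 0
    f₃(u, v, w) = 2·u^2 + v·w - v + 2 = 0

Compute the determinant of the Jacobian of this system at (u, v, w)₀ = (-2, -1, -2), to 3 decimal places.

370.917

J = [[-2·exp(u) - 2, 0, 5], [4·u + 4, -4·w, -4·v], [4·u, w - 1, v]].
At the point, J = [[-2.27067, 0.000, 5.000], [-4.000, 8.000, 4.000], [-8.000, -3.000, -1.000]].
det J = 370.917.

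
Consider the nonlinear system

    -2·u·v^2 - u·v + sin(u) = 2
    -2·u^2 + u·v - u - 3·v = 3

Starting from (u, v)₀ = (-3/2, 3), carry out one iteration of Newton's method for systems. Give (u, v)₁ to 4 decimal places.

(2.5763, 5.9134)

At (-3/2, 3): F = (28.502505, -19.5000).
Jacobian J = [[-2·v^2 - v + cos(u), -4·u·v - u], [-4·u + v - 1, u - 3]].
At the point, J = [[-20.929263, 19.5000], [8.0000, -4.5000]] (det J = -61.818317).
Solving J·Δ = −F gives Δ = (4.0763, 2.9134).
Then the next iterate is (u, v)₁ = (2.5763, 5.9134).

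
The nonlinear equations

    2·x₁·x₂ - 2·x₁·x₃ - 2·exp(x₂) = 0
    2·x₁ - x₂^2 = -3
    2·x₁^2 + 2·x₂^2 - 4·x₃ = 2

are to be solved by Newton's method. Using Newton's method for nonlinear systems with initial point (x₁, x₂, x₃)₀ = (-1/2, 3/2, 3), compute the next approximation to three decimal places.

(-1.485, 0.760, 0.132)

At (-1/2, 3/2, 3): F = (-7.46338, -0.250, -9.000).
Jacobian J = [[2·x₂ - 2·x₃, 2·x₁ - 2·exp(x₂), -2·x₁], [2, -2·x₂, 0], [4·x₁, 4·x₂, -4]].
At the point, J = [[-3.000, -9.96338, 1.000], [2.000, -3.000, 0.000], [-2.000, 6.000, -4.000]] (det J = -109.70703).
Solving J·Δ = −F gives Δ = (-0.985, -0.740, -2.868).
Then the next iterate is (x₁, x₂, x₃)₁ = (-1.485, 0.760, 0.132).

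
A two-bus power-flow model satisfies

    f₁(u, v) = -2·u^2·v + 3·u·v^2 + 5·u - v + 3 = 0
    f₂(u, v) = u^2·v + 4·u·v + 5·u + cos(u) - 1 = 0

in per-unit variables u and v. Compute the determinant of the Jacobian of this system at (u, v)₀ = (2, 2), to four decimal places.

-289.3605

J = [[-4·u·v + 3·v^2 + 5, -2·u^2 + 6·u·v - 1], [2·u·v + 4·v - sin(u) + 5, u^2 + 4·u]].
At the point, J = [[1.0000, 15.0000], [20.090703, 12.0000]].
det J = -289.3605.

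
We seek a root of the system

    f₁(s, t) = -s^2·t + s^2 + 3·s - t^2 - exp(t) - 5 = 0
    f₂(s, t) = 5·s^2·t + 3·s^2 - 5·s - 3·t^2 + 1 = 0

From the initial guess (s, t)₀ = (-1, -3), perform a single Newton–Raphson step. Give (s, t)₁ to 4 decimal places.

At (-1, -3): F = (-13.049787, -33.0000).
Jacobian J = [[-2·s·t + 2·s + 3, -s^2 - 2·t - exp(t)], [10·s·t + 6·s - 5, 5·s^2 - 6·t]].
At the point, J = [[-5.0000, 4.950213], [19.0000, 23.0000]] (det J = -209.054046).
Solving J·Δ = −F gives Δ = (-0.6543, 1.9753).
Then the next iterate is (s, t)₁ = (-1.6543, -1.0247).

(-1.6543, -1.0247)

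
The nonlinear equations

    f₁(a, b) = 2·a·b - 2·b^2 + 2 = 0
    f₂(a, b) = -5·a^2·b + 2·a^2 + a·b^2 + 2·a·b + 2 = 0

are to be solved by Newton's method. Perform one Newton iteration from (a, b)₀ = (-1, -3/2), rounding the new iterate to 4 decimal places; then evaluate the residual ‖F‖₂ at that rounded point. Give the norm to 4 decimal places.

3.9748

At (-1, -3/2): F = (0.5000, 12.2500).
Jacobian J = [[2·b, 2·a - 4·b], [-10·a·b + 4·a + b^2 + 2·b, -5·a^2 + 2·a·b + 2·a]].
At the point, J = [[-3.0000, 4.0000], [-19.7500, -4.0000]] (det J = 91.0000).
Solving J·Δ = −F gives Δ = (0.5604, 0.2953).
Then the next iterate is (a, b)₁ = (-0.4396, -1.2047).
Re-evaluating at (-0.4396, -1.2047): F = (0.156568, 3.971706), so ‖F‖₂ = 3.9748.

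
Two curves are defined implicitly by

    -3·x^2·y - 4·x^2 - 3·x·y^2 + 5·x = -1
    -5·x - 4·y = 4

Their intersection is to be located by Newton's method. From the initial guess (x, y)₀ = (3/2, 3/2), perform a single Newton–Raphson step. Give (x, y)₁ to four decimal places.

(36.5161, -46.6452)

At (3/2, 3/2): F = (-20.7500, -17.5000).
Jacobian J = [[-6·x·y - 8·x - 3·y^2 + 5, -3·x^2 - 6·x·y], [-5, -4]].
At the point, J = [[-27.2500, -20.2500], [-5.0000, -4.0000]] (det J = 7.7500).
Solving J·Δ = −F gives Δ = (35.0161, -48.1452).
Then the next iterate is (x, y)₁ = (36.5161, -46.6452).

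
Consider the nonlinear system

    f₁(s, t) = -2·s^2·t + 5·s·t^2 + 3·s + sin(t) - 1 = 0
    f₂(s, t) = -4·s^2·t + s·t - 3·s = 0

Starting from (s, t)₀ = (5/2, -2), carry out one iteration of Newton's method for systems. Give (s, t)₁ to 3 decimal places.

(2.058, -1.021)

At (5/2, -2): F = (80.59070, 37.500).
Jacobian J = [[-4·s·t + 5·t^2 + 3, -2·s^2 + 10·s·t + cos(t)], [-8·s·t + t - 3, -4·s^2 + s]].
At the point, J = [[43.000, -62.91615], [35.000, -22.500]] (det J = 1234.56514).
Solving J·Δ = −F gives Δ = (-0.442, 0.979).
Then the next iterate is (s, t)₁ = (2.058, -1.021).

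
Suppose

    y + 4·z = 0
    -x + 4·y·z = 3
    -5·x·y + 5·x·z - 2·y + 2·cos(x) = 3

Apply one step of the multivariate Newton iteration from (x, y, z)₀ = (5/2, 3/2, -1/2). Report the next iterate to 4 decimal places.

(3.7963, -1.0847, 0.2712)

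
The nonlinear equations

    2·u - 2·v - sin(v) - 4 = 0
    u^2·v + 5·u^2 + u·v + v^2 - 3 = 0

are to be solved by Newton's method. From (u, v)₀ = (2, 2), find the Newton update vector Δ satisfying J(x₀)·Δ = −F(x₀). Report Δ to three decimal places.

(-0.047, -3.159)

At (2, 2): F = (-4.90930, 33.000).
Jacobian J = [[2, -cos(v) - 2], [2·u·v + 10·u + v, u^2 + u + 2·v]].
At the point, J = [[2.000, -1.58385], [30.000, 10.000]] (det J = 67.51559).
Solving J·Δ = −F gives Δ = (-0.047, -3.159).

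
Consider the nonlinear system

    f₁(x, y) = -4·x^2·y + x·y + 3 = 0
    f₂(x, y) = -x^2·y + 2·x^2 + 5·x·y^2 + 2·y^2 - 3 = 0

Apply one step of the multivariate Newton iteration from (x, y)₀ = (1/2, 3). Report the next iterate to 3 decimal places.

(0.769, 1.166)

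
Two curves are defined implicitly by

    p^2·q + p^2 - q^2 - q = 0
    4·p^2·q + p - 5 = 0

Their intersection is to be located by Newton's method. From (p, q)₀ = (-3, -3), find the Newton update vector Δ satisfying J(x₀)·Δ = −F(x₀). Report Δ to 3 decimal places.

At (-3, -3): F = (-24.000, -116.000).
Jacobian J = [[2·p·q + 2·p, p^2 - 2·q - 1], [8·p·q + 1, 4·p^2]].
At the point, J = [[12.000, 14.000], [73.000, 36.000]] (det J = -590.000).
Solving J·Δ = −F gives Δ = (1.288, 0.610).

(1.288, 0.610)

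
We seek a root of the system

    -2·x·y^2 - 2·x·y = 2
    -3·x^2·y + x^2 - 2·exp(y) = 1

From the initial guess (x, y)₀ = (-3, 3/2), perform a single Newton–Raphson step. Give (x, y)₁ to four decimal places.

(-1.8993, 0.9898)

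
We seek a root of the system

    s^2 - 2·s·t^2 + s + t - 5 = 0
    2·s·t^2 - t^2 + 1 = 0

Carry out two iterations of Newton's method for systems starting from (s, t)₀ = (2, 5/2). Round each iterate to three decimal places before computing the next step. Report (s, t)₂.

At (2, 5/2): F = (-21.500, 19.750).
Jacobian J = [[2·s - 2·t^2 + 1, -4·s·t + 1], [2·t^2, 4·s·t - 2·t]].
At the point, J = [[-7.500, -19.000], [12.500, 15.000]] (det J = 125.000).
Solving J·Δ = −F gives Δ = (-0.422, -0.965).
Then the next iterate is (s, t)₁ = (1.578, 1.535).
Round to (1.578, 1.535) and repeat: F = (-6.83316, 6.08002), J = [[-0.55645, -8.68892], [4.71245, 6.61892]].
Δ = (-0.204, -0.773), so (s, t)₂ = (1.374, 0.762).

(1.374, 0.762)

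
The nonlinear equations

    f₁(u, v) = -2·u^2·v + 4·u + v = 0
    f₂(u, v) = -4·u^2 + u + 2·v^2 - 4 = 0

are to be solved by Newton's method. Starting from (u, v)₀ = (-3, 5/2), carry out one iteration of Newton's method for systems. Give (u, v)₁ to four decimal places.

At (-3, 5/2): F = (-54.5000, -30.5000).
Jacobian J = [[-4·u·v + 4, -2·u^2 + 1], [-8·u + 1, 4·v]].
At the point, J = [[34.0000, -17.0000], [25.0000, 10.0000]] (det J = 765.0000).
Solving J·Δ = −F gives Δ = (1.3902, -0.4255).
Then the next iterate is (u, v)₁ = (-1.6098, 2.0745).

(-1.6098, 2.0745)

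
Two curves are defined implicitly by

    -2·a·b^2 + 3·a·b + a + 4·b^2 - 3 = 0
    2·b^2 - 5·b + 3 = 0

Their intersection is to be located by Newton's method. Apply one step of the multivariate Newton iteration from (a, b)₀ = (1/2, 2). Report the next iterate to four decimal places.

(8.5000, 1.6667)

At (1/2, 2): F = (12.5000, 1.0000).
Jacobian J = [[-2·b^2 + 3·b + 1, -4·a·b + 3·a + 8·b], [0, 4·b - 5]].
At the point, J = [[-1.0000, 13.5000], [0.0000, 3.0000]] (det J = -3.0000).
Solving J·Δ = −F gives Δ = (8.0000, -0.3333).
Then the next iterate is (a, b)₁ = (8.5000, 1.6667).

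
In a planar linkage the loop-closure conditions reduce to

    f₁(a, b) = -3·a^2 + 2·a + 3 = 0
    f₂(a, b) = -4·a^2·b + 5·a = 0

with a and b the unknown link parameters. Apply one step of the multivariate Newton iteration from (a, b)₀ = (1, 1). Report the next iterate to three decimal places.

At (1, 1): F = (2.000, 1.000).
Jacobian J = [[-6·a + 2, 0], [-8·a·b + 5, -4·a^2]].
At the point, J = [[-4.000, 0.000], [-3.000, -4.000]] (det J = 16.000).
Solving J·Δ = −F gives Δ = (0.500, -0.125).
Then the next iterate is (a, b)₁ = (1.500, 0.875).

(1.500, 0.875)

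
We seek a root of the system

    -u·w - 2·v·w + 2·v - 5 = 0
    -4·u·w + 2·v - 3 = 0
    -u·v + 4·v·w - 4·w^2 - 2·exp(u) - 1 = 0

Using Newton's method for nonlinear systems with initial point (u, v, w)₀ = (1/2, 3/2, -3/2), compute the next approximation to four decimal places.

At (1/2, 3/2, -3/2): F = (3.2500, 3.0000, -23.047443).
Jacobian J = [[-w, -2·w + 2, -u - 2·v], [-4·w, 2, -4·u], [-v - 2·exp(u), -u + 4·w, 4·v - 8·w]].
At the point, J = [[1.5000, 5.0000, -3.5000], [6.0000, 2.0000, -2.0000], [-4.797443, -6.5000, 18.0000]] (det J = -354.607672).
Solving J·Δ = −F gives Δ = (-0.1632, 0.3544, 1.3649).
Then the next iterate is (u, v, w)₁ = (0.3368, 1.8544, -0.1351).

(0.3368, 1.8544, -0.1351)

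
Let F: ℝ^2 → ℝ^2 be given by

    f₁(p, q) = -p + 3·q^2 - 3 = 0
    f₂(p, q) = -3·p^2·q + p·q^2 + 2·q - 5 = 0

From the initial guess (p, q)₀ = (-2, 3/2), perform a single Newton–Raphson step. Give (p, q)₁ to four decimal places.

(-1.2271, 0.9470)

At (-2, 3/2): F = (5.7500, -24.5000).
Jacobian J = [[-1, 6·q], [-6·p·q + q^2, -3·p^2 + 2·p·q + 2]].
At the point, J = [[-1.0000, 9.0000], [20.2500, -16.0000]] (det J = -166.2500).
Solving J·Δ = −F gives Δ = (0.7729, -0.5530).
Then the next iterate is (p, q)₁ = (-1.2271, 0.9470).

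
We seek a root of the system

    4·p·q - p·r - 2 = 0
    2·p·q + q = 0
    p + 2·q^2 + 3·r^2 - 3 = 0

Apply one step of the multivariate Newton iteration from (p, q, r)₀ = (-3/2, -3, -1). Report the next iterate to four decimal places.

At (-3/2, -3, -1): F = (14.5000, 6.0000, 16.5000).
Jacobian J = [[4·q - r, 4·p, -p], [2·q, 2·p + 1, 0], [1, 4·q, 6·r]].
At the point, J = [[-11.0000, -6.0000, 1.5000], [-6.0000, -2.0000, 0.0000], [1.0000, -12.0000, -6.0000]] (det J = 195.0000).
Solving J·Δ = −F gives Δ = (0.5154, 1.4538, -0.0718).
Then the next iterate is (p, q, r)₁ = (-0.9846, -1.5462, -1.0718).

(-0.9846, -1.5462, -1.0718)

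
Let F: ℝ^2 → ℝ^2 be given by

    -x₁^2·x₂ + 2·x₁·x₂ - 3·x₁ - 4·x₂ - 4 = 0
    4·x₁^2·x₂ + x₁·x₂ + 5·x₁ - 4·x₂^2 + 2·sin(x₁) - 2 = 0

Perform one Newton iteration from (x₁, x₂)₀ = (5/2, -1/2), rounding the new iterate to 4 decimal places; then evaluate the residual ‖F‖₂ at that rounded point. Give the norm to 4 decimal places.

19.3248

At (5/2, -1/2): F = (-8.8750, -3.053056).
Jacobian J = [[-2·x₁·x₂ + 2·x₂ - 3, -x₁^2 + 2·x₁ - 4], [8·x₁·x₂ + x₂ + 2·cos(x₁) + 5, 4·x₁^2 + x₁ - 8·x₂]].
At the point, J = [[-1.5000, -5.2500], [-7.102287, 31.5000]] (det J = -84.537008).
Solving J·Δ = −F gives Δ = (-3.4966, -0.6915).
Then the next iterate is (x₁, x₂)₁ = (-0.9966, -1.1915).
Re-evaluating at (-0.9966, -1.1915): F = (7.314109, -17.887145), so ‖F‖₂ = 19.3248.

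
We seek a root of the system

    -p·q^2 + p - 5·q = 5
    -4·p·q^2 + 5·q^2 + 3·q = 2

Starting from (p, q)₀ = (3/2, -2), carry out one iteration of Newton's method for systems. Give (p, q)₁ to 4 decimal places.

At (3/2, -2): F = (0.5000, -12.0000).
Jacobian J = [[-q^2 + 1, -2·p·q - 5], [-4·q^2, -8·p·q + 10·q + 3]].
At the point, J = [[-3.0000, 1.0000], [-16.0000, 7.0000]] (det J = -5.0000).
Solving J·Δ = −F gives Δ = (3.1000, 8.8000).
Then the next iterate is (p, q)₁ = (4.6000, 6.8000).

(4.6000, 6.8000)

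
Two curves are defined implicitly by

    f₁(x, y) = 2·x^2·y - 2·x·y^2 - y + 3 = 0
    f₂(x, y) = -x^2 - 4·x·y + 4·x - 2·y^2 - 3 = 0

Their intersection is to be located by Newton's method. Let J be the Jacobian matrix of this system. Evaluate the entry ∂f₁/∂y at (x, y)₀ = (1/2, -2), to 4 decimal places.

3.5000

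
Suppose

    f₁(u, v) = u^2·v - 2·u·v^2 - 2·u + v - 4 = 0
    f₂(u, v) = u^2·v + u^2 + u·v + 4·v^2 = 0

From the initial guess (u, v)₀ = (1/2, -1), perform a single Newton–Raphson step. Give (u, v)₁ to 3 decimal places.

At (1/2, -1): F = (-7.250, 3.500).
Jacobian J = [[2·u·v - 2·v^2 - 2, u^2 - 4·u·v + 1], [2·u·v + 2·u + v, u^2 + u + 8·v]].
At the point, J = [[-5.000, 3.250], [-1.000, -7.250]] (det J = 39.500).
Solving J·Δ = −F gives Δ = (-1.043, 0.627).
Then the next iterate is (u, v)₁ = (-0.543, -0.373).

(-0.543, -0.373)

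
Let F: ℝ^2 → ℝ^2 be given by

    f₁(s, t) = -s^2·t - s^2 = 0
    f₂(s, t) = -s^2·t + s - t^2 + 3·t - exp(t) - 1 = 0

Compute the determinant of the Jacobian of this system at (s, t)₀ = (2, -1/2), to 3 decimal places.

J = [[-2·s·t - 2·s, -s^2], [-2·s·t + 1, -s^2 - 2·t - exp(t) + 3]].
At the point, J = [[-2.000, -4.000], [3.000, -0.60653]].
det J = 13.213.

13.213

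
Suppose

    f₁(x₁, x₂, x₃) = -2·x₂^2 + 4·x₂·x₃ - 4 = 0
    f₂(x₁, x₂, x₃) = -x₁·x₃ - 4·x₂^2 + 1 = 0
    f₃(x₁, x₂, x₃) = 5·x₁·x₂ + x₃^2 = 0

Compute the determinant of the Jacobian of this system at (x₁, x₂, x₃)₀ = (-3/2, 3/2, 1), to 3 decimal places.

558.500

J = [[0, -4·x₂ + 4·x₃, 4·x₂], [-x₃, -8·x₂, -x₁], [5·x₂, 5·x₁, 2·x₃]].
At the point, J = [[0.000, -2.000, 6.000], [-1.000, -12.000, 1.500], [7.500, -7.500, 2.000]].
det J = 558.500.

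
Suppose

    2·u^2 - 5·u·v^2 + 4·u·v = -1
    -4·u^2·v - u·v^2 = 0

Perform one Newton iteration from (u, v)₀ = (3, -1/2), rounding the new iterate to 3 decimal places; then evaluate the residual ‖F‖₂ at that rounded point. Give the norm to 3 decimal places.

At (3, -1/2): F = (9.250, 17.250).
Jacobian J = [[4·u - 5·v^2 + 4·v, -10·u·v + 4·u], [-8·u·v - v^2, -4·u^2 - 2·u·v]].
At the point, J = [[8.750, 27.000], [11.750, -33.000]] (det J = -606.000).
Solving J·Δ = −F gives Δ = (-1.272, 0.070).
Then the next iterate is (u, v)₁ = (1.728, -0.430).
Re-evaluating at (1.728, -0.430): F = (2.40227, 4.81639), so ‖F‖₂ = 5.382.

5.382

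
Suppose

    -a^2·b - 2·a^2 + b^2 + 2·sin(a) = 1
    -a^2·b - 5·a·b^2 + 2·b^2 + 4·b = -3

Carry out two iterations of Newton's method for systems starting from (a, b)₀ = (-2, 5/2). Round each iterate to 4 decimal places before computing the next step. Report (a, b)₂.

(-0.3942, 0.7852)

At (-2, 5/2): F = (-14.568595, 78.0000).
Jacobian J = [[-2·a·b - 4·a + 2·cos(a), -a^2 + 2·b], [-2·a·b - 5·b^2, -a^2 - 10·a·b + 4·b + 4]].
At the point, J = [[17.167706, 1.0000], [-21.2500, 60.0000]] (det J = 1051.312380).
Solving J·Δ = −F gives Δ = (0.9056, -0.9793).
Then the next iterate is (a, b)₁ = (-1.0944, 1.5207).
Round to (-1.0944, 1.5207) and repeat: F = (-4.681560, 24.540653), J = [[8.623268, 1.843689], [-8.234134, 25.527629]].
Δ = (0.7002, -0.7355), so (a, b)₂ = (-0.3942, 0.7852).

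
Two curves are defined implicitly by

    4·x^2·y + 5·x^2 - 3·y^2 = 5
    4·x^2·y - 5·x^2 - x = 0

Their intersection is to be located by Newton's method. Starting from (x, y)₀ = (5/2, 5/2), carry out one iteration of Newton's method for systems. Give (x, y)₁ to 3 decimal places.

(1.606, 2.209)

At (5/2, 5/2): F = (70.000, 28.750).
Jacobian J = [[8·x·y + 10·x, 4·x^2 - 6·y], [8·x·y - 10·x - 1, 4·x^2]].
At the point, J = [[75.000, 10.000], [24.000, 25.000]] (det J = 1635.000).
Solving J·Δ = −F gives Δ = (-0.894, -0.291).
Then the next iterate is (x, y)₁ = (1.606, 2.209).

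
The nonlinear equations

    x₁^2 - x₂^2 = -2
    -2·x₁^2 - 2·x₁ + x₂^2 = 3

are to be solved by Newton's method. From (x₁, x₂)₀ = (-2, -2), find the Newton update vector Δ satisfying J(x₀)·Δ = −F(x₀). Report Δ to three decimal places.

(0.500, 0.000)

At (-2, -2): F = (2.000, -3.000).
Jacobian J = [[2·x₁, -2·x₂], [-4·x₁ - 2, 2·x₂]].
At the point, J = [[-4.000, 4.000], [6.000, -4.000]] (det J = -8.000).
Solving J·Δ = −F gives Δ = (0.500, 0.000).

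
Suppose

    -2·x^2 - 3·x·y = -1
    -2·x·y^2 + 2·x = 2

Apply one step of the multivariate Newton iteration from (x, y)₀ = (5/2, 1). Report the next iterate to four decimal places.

(1.1538, 0.8000)

At (5/2, 1): F = (-19.0000, -2.0000).
Jacobian J = [[-4·x - 3·y, -3·x], [-2·y^2 + 2, -4·x·y]].
At the point, J = [[-13.0000, -7.5000], [0.0000, -10.0000]] (det J = 130.0000).
Solving J·Δ = −F gives Δ = (-1.3462, -0.2000).
Then the next iterate is (x, y)₁ = (1.1538, 0.8000).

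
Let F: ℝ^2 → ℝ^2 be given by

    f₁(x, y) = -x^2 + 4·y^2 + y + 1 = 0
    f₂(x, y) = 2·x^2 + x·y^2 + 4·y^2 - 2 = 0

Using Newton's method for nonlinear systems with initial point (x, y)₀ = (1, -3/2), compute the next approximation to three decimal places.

(0.886, -0.797)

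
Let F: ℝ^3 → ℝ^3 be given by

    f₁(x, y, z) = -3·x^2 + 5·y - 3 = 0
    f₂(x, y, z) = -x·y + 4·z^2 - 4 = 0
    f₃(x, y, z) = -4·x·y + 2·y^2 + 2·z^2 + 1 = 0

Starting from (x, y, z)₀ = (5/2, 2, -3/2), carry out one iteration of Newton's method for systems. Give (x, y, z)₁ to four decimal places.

At (5/2, 2, -3/2): F = (-11.7500, 0.0000, -6.5000).
Jacobian J = [[-6·x, 5, 0], [-y, -x, 8·z], [-4·y, -4·x + 4·y, 4·z]].
At the point, J = [[-15.0000, 5.0000, 0.0000], [-2.0000, -2.5000, -12.0000], [-8.0000, -2.0000, -6.0000]] (det J = 555.0000).
Solving J·Δ = −F gives Δ = (-0.8932, -0.3297, 0.2176).
Then the next iterate is (x, y, z)₁ = (1.6068, 1.6703, -1.2824).

(1.6068, 1.6703, -1.2824)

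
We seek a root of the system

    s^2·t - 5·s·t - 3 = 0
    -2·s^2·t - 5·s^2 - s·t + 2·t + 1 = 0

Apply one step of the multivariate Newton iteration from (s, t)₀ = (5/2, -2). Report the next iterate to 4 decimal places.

(-5.5033, -0.4800)

At (5/2, -2): F = (9.5000, -4.2500).
Jacobian J = [[2·s·t - 5·t, s^2 - 5·s], [-4·s·t - 10·s - t, -2·s^2 - s + 2]].
At the point, J = [[0.0000, -6.2500], [-3.0000, -13.0000]] (det J = -18.7500).
Solving J·Δ = −F gives Δ = (-8.0033, 1.5200).
Then the next iterate is (s, t)₁ = (-5.5033, -0.4800).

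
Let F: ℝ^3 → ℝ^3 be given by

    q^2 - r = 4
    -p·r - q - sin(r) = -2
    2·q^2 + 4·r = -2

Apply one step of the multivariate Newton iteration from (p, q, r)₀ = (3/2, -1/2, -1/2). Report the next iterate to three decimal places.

At (3/2, -1/2, -1/2): F = (-3.250, 3.72943, 0.500).
Jacobian J = [[0, 2·q, -1], [-r, -1, -p - cos(r)], [0, 4·q, 4]].
At the point, J = [[0.000, -1.000, -1.000], [0.500, -1.000, -2.37758], [0.000, -2.000, 4.000]] (det J = 3.000).
Solving J·Δ = −F gives Δ = (-17.173, -2.083, -1.167).
Then the next iterate is (p, q, r)₁ = (-15.673, -2.583, -1.667).

(-15.673, -2.583, -1.667)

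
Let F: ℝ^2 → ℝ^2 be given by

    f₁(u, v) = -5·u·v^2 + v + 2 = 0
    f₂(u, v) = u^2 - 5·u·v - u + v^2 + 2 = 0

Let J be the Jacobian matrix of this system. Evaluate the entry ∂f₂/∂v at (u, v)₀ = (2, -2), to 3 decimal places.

∂f₂/∂v = -5·u + 2·v.
At (2, -2) this is -14.000.

-14.000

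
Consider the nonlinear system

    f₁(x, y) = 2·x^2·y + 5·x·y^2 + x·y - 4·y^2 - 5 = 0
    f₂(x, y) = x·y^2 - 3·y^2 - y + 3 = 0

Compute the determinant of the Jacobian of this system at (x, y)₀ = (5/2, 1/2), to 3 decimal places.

-16.000

J = [[4·x·y + 5·y^2 + y, 2·x^2 + 10·x·y + x - 8·y], [y^2, 2·x·y - 6·y - 1]].
At the point, J = [[6.750, 23.500], [0.250, -1.500]].
det J = -16.000.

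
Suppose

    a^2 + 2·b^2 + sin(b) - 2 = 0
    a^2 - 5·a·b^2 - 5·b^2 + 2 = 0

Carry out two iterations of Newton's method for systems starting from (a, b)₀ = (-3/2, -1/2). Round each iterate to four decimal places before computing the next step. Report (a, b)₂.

(-3.7693, 1.5550)

At (-3/2, -1/2): F = (0.270574, 4.8750).
Jacobian J = [[2·a, 4·b + cos(b)], [2·a - 5·b^2, -10·a·b - 10·b]].
At the point, J = [[-3.0000, -1.122417], [-4.2500, -2.5000]] (det J = 2.729726).
Solving J·Δ = −F gives Δ = (-1.7567, 4.9364).
Then the next iterate is (a, b)₁ = (-3.2567, 4.4364).
Round to (-3.2567, 4.4364) and repeat: F = (47.007229, 234.683936), J = [[-6.5134, 17.473101], [-104.921625, 100.116239]].
Δ = (-0.5126, -2.8814), so (a, b)₂ = (-3.7693, 1.5550).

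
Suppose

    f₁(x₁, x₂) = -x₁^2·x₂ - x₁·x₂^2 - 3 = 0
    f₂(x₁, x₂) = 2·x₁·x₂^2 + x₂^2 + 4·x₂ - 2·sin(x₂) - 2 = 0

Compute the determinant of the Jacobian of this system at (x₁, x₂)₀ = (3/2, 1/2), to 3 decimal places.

J = [[-2·x₁·x₂ - x₂^2, -x₁^2 - 2·x₁·x₂], [2·x₂^2, 4·x₁·x₂ + 2·x₂ - 2·cos(x₂) + 4]].
At the point, J = [[-1.750, -3.750], [0.500, 6.24483]].
det J = -9.053.

-9.053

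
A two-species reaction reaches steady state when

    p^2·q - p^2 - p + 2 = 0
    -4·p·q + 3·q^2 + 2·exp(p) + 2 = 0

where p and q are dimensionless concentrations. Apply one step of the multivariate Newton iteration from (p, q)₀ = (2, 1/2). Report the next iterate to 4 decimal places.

(0.7785, 0.0839)

At (2, 1/2): F = (-2.0000, 13.528112).
Jacobian J = [[2·p·q - 2·p - 1, p^2], [-4·q + 2·exp(p), -4·p + 6·q]].
At the point, J = [[-3.0000, 4.0000], [12.778112, -5.0000]] (det J = -36.112449).
Solving J·Δ = −F gives Δ = (-1.2215, -0.4161).
Then the next iterate is (p, q)₁ = (0.7785, 0.0839).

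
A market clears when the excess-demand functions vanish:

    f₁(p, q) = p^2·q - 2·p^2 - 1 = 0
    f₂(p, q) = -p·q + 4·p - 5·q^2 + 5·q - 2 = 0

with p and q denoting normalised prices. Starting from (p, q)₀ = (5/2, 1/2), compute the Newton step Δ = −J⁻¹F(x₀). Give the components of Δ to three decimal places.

(-7.700, -7.580)

At (5/2, 1/2): F = (-10.375, 8.000).
Jacobian J = [[2·p·q - 4·p, p^2], [-q + 4, -p - 10·q + 5]].
At the point, J = [[-7.500, 6.250], [3.500, -2.500]] (det J = -3.125).
Solving J·Δ = −F gives Δ = (-7.700, -7.580).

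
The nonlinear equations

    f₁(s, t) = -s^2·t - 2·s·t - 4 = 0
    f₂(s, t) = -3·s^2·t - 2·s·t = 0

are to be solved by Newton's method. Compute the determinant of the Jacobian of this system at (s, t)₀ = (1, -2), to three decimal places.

8.000

J = [[-2·s·t - 2·t, -s^2 - 2·s], [-6·s·t - 2·t, -3·s^2 - 2·s]].
At the point, J = [[8.000, -3.000], [16.000, -5.000]].
det J = 8.000.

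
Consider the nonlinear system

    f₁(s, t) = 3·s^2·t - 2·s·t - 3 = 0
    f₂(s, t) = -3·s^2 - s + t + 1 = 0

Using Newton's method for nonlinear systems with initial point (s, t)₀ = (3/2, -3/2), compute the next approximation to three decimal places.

(0.604, -1.708)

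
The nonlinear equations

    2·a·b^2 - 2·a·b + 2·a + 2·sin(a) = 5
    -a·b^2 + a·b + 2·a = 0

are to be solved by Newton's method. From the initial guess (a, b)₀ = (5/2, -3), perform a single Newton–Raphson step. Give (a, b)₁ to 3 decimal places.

At (5/2, -3): F = (61.19694, -25.000).
Jacobian J = [[2·b^2 - 2·b + 2·cos(a) + 2, 4·a·b - 2·a], [-b^2 + b + 2, -2·a·b + a]].
At the point, J = [[24.39771, -35.000], [-10.000, 17.500]] (det J = 76.95997).
Solving J·Δ = −F gives Δ = (-2.546, -0.026).
Then the next iterate is (a, b)₁ = (-0.046, -3.026).

(-0.046, -3.026)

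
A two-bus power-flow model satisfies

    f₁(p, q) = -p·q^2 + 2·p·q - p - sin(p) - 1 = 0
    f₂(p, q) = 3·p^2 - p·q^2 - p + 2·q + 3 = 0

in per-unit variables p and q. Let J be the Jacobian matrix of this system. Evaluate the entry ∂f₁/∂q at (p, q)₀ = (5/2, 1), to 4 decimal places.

∂f₁/∂q = -2·p·q + 2·p.
At (5/2, 1) this is 0.0000.

0.0000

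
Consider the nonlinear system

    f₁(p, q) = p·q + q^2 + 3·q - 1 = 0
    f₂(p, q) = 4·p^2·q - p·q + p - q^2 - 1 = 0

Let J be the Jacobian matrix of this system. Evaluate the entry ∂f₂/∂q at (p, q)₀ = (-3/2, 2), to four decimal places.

∂f₂/∂q = 4·p^2 - p - 2·q.
At (-3/2, 2) this is 6.5000.

6.5000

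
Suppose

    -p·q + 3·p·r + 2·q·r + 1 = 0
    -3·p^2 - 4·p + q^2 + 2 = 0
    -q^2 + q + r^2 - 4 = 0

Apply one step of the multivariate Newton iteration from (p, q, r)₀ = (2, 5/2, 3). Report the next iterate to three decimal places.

At (2, 5/2, 3): F = (29.000, -11.750, 1.250).
Jacobian J = [[-q + 3·r, -p + 2·r, 3·p + 2·q], [-6·p - 4, 2·q, 0], [0, -2·q + 1, 2·r]].
At the point, J = [[6.500, 4.000, 11.000], [-16.000, 5.000, 0.000], [0.000, -4.000, 6.000]] (det J = 1283.000).
Solving J·Δ = −F gives Δ = (-1.247, -1.641, -1.303).
Then the next iterate is (p, q, r)₁ = (0.753, 0.859, 1.697).

(0.753, 0.859, 1.697)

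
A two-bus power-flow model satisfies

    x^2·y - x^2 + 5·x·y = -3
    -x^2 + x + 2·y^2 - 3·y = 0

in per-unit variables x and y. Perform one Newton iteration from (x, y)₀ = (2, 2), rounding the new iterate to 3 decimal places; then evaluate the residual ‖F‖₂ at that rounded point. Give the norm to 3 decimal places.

8.261

At (2, 2): F = (27.000, 0.000).
Jacobian J = [[2·x·y - 2·x + 5·y, x^2 + 5·x], [-2·x + 1, 4·y - 3]].
At the point, J = [[14.000, 14.000], [-3.000, 5.000]] (det J = 112.000).
Solving J·Δ = −F gives Δ = (-1.205, -0.723).
Then the next iterate is (x, y)₁ = (0.795, 1.277).
Re-evaluating at (0.795, 1.277): F = (8.25115, -0.40657), so ‖F‖₂ = 8.261.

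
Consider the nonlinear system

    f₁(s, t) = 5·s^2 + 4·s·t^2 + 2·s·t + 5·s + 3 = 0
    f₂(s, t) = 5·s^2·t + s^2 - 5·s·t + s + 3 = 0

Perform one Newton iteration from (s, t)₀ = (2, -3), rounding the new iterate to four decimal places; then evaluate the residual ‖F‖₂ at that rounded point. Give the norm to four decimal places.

35.8094

At (2, -3): F = (93.0000, -21.0000).
Jacobian J = [[10·s + 4·t^2 + 2·t + 5, 8·s·t + 2·s], [10·s·t + 2·s - 5·t + 1, 5·s^2 - 5·s]].
At the point, J = [[55.0000, -44.0000], [-40.0000, 10.0000]] (det J = -1210.0000).
Solving J·Δ = −F gives Δ = (0.0050, 2.1198).
Then the next iterate is (s, t)₁ = (2.0050, -0.8802).
Re-evaluating at (2.0050, -0.8802): F = (35.809034, 0.156900), so ‖F‖₂ = 35.8094.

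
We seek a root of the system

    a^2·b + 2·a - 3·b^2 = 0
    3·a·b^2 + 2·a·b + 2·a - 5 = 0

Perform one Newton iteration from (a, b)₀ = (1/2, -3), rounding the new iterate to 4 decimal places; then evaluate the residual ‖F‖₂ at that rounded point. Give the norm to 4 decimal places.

At (1/2, -3): F = (-26.7500, 6.5000).
Jacobian J = [[2·a·b + 2, a^2 - 6·b], [3·b^2 + 2·b + 2, 6·a·b + 2·a]].
At the point, J = [[-1.0000, 18.2500], [23.0000, -8.0000]] (det J = -411.7500).
Solving J·Δ = −F gives Δ = (0.2316, 1.4784).
Then the next iterate is (a, b)₁ = (0.7316, -1.5216).
Re-evaluating at (0.7316, -1.5216): F = (-6.297019, -0.681658), so ‖F‖₂ = 6.3338.

6.3338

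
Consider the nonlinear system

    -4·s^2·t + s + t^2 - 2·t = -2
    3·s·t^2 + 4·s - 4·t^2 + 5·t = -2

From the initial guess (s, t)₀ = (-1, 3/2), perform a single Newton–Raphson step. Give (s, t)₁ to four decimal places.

At (-1, 3/2): F = (-5.7500, -10.2500).
Jacobian J = [[-8·s·t + 1, -4·s^2 + 2·t - 2], [3·t^2 + 4, 6·s·t - 8·t + 5]].
At the point, J = [[13.0000, -3.0000], [10.7500, -16.0000]] (det J = -175.7500).
Solving J·Δ = −F gives Δ = (0.3485, -0.4065).
Then the next iterate is (s, t)₁ = (-0.6515, 1.0935).

(-0.6515, 1.0935)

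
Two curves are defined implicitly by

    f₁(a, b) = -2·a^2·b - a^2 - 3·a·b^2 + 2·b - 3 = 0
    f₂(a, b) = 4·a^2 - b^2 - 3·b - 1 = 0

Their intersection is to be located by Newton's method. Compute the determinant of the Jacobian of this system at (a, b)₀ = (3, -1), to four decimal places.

-51.0000

J = [[-4·a·b - 2·a - 3·b^2, -2·a^2 - 6·a·b + 2], [8·a, -2·b - 3]].
At the point, J = [[3.0000, 2.0000], [24.0000, -1.0000]].
det J = -51.0000.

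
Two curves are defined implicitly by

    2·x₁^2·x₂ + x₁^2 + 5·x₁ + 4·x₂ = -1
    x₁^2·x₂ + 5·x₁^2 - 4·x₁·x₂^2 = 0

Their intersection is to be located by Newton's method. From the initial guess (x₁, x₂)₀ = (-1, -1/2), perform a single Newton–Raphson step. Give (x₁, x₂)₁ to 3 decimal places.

At (-1, -1/2): F = (-6.000, 5.500).
Jacobian J = [[4·x₁·x₂ + 2·x₁ + 5, 2·x₁^2 + 4], [2·x₁·x₂ + 10·x₁ - 4·x₂^2, x₁^2 - 8·x₁·x₂]].
At the point, J = [[5.000, 6.000], [-10.000, -3.000]] (det J = 45.000).
Solving J·Δ = −F gives Δ = (0.333, 0.722).
Then the next iterate is (x₁, x₂)₁ = (-0.667, 0.222).

(-0.667, 0.222)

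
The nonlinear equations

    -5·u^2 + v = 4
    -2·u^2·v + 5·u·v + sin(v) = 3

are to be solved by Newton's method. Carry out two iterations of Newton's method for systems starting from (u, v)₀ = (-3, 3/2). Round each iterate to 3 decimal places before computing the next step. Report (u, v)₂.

(-0.479, 0.849)

At (-3, 3/2): F = (-47.500, -51.50251).
Jacobian J = [[-10·u, 1], [-4·u·v + 5·v, -2·u^2 + 5·u + cos(v)]].
At the point, J = [[30.000, 1.000], [25.500, -32.92926]] (det J = -1013.37788).
Solving J·Δ = −F gives Δ = (1.594, -0.329).
Then the next iterate is (u, v)₁ = (-1.406, 1.171).
Round to (-1.406, 1.171) and repeat: F = (-12.71318, -14.94074), J = [[14.060, 1.000], [12.44070, -10.59444]].
Δ = (0.927, -0.322), so (u, v)₂ = (-0.479, 0.849).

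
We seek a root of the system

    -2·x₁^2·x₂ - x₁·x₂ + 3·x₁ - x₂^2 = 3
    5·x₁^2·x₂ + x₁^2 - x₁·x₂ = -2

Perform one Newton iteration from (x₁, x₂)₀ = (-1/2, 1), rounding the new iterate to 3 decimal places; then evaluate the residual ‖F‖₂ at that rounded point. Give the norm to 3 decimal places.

10.607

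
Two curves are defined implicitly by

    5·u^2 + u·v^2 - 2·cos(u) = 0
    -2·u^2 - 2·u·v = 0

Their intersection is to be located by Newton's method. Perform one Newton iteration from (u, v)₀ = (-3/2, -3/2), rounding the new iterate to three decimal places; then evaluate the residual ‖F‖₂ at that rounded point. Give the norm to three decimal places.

At (-3/2, -3/2): F = (7.73353, -9.000).
Jacobian J = [[10·u + v^2 + 2·sin(u), 2·u·v], [-4·u - 2·v, -2·u]].
At the point, J = [[-14.74499, 4.500], [9.000, 3.000]] (det J = -84.73497).
Solving J·Δ = −F gives Δ = (0.752, 0.745).
Then the next iterate is (u, v)₁ = (-0.748, -0.755).
Re-evaluating at (-0.748, -0.755): F = (0.90504, -2.24849), so ‖F‖₂ = 2.424.

2.424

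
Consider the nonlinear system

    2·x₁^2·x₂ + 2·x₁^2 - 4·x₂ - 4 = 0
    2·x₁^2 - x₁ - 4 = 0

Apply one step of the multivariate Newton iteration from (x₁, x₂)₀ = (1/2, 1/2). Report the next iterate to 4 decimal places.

At (1/2, 1/2): F = (-5.2500, -4.0000).
Jacobian J = [[4·x₁·x₂ + 4·x₁, 2·x₁^2 - 4], [4·x₁ - 1, 0]].
At the point, J = [[3.0000, -3.5000], [1.0000, 0.0000]] (det J = 3.5000).
Solving J·Δ = −F gives Δ = (4.0000, 1.9286).
Then the next iterate is (x₁, x₂)₁ = (4.5000, 2.4286).

(4.5000, 2.4286)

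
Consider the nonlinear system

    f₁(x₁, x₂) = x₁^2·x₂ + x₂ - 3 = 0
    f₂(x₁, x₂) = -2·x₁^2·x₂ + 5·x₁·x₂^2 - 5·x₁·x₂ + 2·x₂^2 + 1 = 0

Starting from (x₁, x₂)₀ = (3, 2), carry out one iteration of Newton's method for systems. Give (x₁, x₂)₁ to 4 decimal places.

(1.9911, 1.5107)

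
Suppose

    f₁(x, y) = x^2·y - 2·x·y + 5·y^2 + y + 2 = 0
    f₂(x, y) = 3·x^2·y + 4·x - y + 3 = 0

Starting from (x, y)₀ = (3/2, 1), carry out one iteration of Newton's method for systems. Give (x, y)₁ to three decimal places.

(0.641, 0.376)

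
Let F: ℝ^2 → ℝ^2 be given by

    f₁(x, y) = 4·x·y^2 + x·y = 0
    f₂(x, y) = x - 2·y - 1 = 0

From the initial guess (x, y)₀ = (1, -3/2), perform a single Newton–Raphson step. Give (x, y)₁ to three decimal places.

At (1, -3/2): F = (7.500, 3.000).
Jacobian J = [[4·y^2 + y, 8·x·y + x], [1, -2]].
At the point, J = [[7.500, -11.000], [1.000, -2.000]] (det J = -4.000).
Solving J·Δ = −F gives Δ = (4.500, 3.750).
Then the next iterate is (x, y)₁ = (5.500, 2.250).

(5.500, 2.250)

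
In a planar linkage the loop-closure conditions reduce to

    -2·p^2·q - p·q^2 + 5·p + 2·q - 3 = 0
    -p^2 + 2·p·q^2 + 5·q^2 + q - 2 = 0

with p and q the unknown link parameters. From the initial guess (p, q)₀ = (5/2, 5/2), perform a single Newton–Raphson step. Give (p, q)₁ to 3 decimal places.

At (5/2, 5/2): F = (-32.375, 56.750).
Jacobian J = [[-4·p·q - q^2 + 5, -2·p^2 - 2·p·q + 2], [-2·p + 2·q^2, 4·p·q + 10·q + 1]].
At the point, J = [[-26.250, -23.000], [7.500, 51.000]] (det J = -1166.250).
Solving J·Δ = −F gives Δ = (-0.297, -1.069).
Then the next iterate is (p, q)₁ = (2.203, 1.431).

(2.203, 1.431)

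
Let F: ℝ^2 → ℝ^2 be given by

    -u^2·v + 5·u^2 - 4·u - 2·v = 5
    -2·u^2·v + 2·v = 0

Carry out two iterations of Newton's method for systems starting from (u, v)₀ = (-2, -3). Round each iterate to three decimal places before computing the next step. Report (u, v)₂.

At (-2, -3): F = (41.000, 18.000).
Jacobian J = [[-2·u·v + 10·u - 4, -u^2 - 2], [-4·u·v, -2·u^2 + 2]].
At the point, J = [[-36.000, -6.000], [-24.000, -6.000]] (det J = 72.000).
Solving J·Δ = −F gives Δ = (1.917, -4.667).
Then the next iterate is (u, v)₁ = (-0.083, -7.667).
Round to (-0.083, -7.667) and repeat: F = (10.75326, -15.22836), J = [[-6.10272, -2.00689], [-2.54544, 1.98622]].
Δ = (-0.534, 6.982), so (u, v)₂ = (-0.617, -0.685).

(-0.617, -0.685)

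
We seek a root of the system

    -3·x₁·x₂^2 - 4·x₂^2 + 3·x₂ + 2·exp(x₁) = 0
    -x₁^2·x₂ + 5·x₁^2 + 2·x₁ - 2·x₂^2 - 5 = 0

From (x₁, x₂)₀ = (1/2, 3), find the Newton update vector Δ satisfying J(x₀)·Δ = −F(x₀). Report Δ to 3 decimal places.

At (1/2, 3): F = (-37.20256, -21.500).
Jacobian J = [[-3·x₂^2 + 2·exp(x₁), -6·x₁·x₂ - 8·x₂ + 3], [-2·x₁·x₂ + 10·x₁ + 2, -x₁^2 - 4·x₂]].
At the point, J = [[-23.70256, -30.000], [4.000, -12.250]] (det J = 410.35633).
Solving J·Δ = −F gives Δ = (0.461, -1.604).

(0.461, -1.604)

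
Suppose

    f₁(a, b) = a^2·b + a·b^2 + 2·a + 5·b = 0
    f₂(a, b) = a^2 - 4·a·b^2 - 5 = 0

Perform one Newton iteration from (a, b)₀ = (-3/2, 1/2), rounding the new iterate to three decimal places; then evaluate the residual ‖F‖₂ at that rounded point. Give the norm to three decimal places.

0.111

At (-3/2, 1/2): F = (0.250, -1.250).
Jacobian J = [[2·a·b + b^2 + 2, a^2 + 2·a·b + 5], [2·a - 4·b^2, -8·a·b]].
At the point, J = [[0.750, 5.750], [-4.000, 6.000]] (det J = 27.500).
Solving J·Δ = −F gives Δ = (-0.316, -0.002).
Then the next iterate is (a, b)₁ = (-1.816, 0.498).
Re-evaluating at (-1.816, 0.498): F = (0.04996, 0.09936), so ‖F‖₂ = 0.111.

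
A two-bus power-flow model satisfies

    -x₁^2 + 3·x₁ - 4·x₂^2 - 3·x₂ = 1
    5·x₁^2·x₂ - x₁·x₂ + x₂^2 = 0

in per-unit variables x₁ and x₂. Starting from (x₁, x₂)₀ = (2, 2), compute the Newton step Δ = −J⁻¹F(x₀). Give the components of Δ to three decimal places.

(-0.426, -1.083)

At (2, 2): F = (-21.000, 40.000).
Jacobian J = [[-2·x₁ + 3, -8·x₂ - 3], [10·x₁·x₂ - x₂, 5·x₁^2 - x₁ + 2·x₂]].
At the point, J = [[-1.000, -19.000], [38.000, 22.000]] (det J = 700.000).
Solving J·Δ = −F gives Δ = (-0.426, -1.083).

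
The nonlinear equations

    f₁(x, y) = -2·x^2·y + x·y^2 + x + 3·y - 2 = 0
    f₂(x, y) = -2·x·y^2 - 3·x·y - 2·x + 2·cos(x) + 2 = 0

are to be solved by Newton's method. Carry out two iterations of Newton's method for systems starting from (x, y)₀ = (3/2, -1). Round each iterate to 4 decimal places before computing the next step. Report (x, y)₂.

(4.0788, 4.7154)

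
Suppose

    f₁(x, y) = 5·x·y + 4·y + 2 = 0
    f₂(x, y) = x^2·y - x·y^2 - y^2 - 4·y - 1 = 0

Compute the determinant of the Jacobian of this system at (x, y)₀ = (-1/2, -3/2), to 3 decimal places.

18.000

J = [[5·y, 5·x + 4], [2·x·y - y^2, x^2 - 2·x·y - 2·y - 4]].
At the point, J = [[-7.500, 1.500], [-0.750, -2.250]].
det J = 18.000.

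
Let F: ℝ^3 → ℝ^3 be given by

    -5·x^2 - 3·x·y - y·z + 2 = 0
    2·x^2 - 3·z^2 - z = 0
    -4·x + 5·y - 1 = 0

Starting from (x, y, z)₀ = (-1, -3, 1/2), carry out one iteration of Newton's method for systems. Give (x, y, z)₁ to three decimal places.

(-0.781, -0.425, 0.469)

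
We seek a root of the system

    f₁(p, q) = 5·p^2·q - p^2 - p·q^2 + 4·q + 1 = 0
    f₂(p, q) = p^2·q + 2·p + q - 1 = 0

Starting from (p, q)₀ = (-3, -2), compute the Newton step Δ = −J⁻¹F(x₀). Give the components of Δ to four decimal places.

At (-3, -2): F = (-94.0000, -27.0000).
Jacobian J = [[10·p·q - 2·p - q^2, 5·p^2 - 2·p·q + 4], [2·p·q + 2, p^2 + 1]].
At the point, J = [[62.0000, 37.0000], [14.0000, 10.0000]] (det J = 102.0000).
Solving J·Δ = −F gives Δ = (-0.5784, 3.5098).

(-0.5784, 3.5098)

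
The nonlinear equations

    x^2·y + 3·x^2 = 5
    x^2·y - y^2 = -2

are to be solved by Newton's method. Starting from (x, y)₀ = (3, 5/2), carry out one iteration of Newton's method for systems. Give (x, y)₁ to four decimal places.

(7.5833, -19.2500)

At (3, 5/2): F = (44.5000, 18.2500).
Jacobian J = [[2·x·y + 6·x, x^2], [2·x·y, x^2 - 2·y]].
At the point, J = [[33.0000, 9.0000], [15.0000, 4.0000]] (det J = -3.0000).
Solving J·Δ = −F gives Δ = (4.5833, -21.7500).
Then the next iterate is (x, y)₁ = (7.5833, -19.2500).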